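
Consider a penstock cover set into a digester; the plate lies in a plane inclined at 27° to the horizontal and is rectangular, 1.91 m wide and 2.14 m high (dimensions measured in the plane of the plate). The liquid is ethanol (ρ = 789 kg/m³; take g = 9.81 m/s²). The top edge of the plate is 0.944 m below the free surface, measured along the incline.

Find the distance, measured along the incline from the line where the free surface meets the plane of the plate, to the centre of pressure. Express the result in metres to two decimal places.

γ = ρg = 789 × 9.81 / 1000 = 7.74009 kN/m³.
Let θ = 27° be the plate's angle to the horizontal; measure y along the incline from where the plane meets the free surface. Vertical depth h = y·sinθ with sinθ = 0.453990.
The centroid lies 2.14/2 = 1.07 m below the top edge, so y_c = 0.944 + 1.07 = 2.014 m and h_c = 2.014 × 0.453990 = 0.914336 m.
A = 1.91 × 2.14 = 4.0874 m².
Resultant F = γ·h_c·A = 7.74009 × 0.914336 × 4.0874 = 28.9267 kN.
I_c = b·h³/12 = 1.91 × 2.14³/12 = 1.55989 m⁴.
Centre of pressure: y_p = y_c + I_c/(y_c·A) = 2.014 + 1.55989/(2.014 × 4.0874) = 2.014 + 0.18949 = 2.20349 m along the plane.

y_p = 2.20 m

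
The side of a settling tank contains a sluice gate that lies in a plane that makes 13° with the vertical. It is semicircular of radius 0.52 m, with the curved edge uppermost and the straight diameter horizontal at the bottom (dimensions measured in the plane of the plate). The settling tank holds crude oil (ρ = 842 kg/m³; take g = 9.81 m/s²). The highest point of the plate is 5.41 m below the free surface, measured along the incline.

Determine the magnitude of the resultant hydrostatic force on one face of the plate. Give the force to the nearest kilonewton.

γ = ρg = 842 × 9.81 / 1000 = 8.26002 kN/m³.
The plate makes 13° with the vertical, i.e. θ = 90° − 13° = 77° to the horizontal. Measuring y along the incline from the free-surface line, vertical depth h = y·sinθ with sinθ = 0.974370.
The centroid lies 4r/(3π) = 0.220695 m above the diameter, so r − 4r/(3π) = 0.52 − 0.220695 = 0.299305 m below the topmost point, so y_c = 5.41 + 0.299305 = 5.70931 m and h_c = 5.70931 × 0.974370 = 5.56298 m.
A = πr²/2 = π × 0.52²/2 = 0.424743 m².
Resultant F = γ·h_c·A = 8.26002 × 5.56298 × 0.424743 = 19.5171 kN.

F ≈ 20 kN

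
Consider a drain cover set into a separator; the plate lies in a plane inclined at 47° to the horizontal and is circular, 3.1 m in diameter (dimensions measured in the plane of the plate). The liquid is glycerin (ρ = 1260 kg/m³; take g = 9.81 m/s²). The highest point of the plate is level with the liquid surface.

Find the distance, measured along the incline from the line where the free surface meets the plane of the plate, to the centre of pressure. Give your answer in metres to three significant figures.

y_p = 1.94 m

γ = ρg = 1260 × 9.81 / 1000 = 12.3606 kN/m³.
Let θ = 47° be the plate's angle to the horizontal; measure y along the incline from where the plane meets the free surface. Vertical depth h = y·sinθ with sinθ = 0.731354.
The centroid is at the centre, 1.55 m below the top of the plate, so y_c = 1.55 m and h_c = 1.55 × 0.731354 = 1.1336 m.
A = π(1.55)² = 7.54768 m².
Resultant F = γ·h_c·A = 12.3606 × 1.1336 × 7.54768 = 105.758 kN.
I_c = πr⁴/4 = π × 1.55⁴/4 = 4.53332 m⁴.
Centre of pressure: y_p = y_c + I_c/(y_c·A) = 1.55 + 4.53332/(1.55 × 7.54768) = 1.55 + 0.3875 = 1.9375 m along the plane.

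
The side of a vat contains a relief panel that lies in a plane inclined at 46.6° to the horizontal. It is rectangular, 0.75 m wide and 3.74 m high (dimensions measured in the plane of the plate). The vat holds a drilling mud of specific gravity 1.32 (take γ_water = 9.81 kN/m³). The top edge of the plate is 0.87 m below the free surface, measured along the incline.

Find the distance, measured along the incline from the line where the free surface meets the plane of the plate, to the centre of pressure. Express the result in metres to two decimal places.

y_p = 3.17 m

γ = 1.32 × 9.81 = 12.9492 kN/m³.
Let θ = 46.6° be the plate's angle to the horizontal; measure y along the incline from where the plane meets the free surface. Vertical depth h = y·sinθ with sinθ = 0.726575.
The centroid lies 3.74/2 = 1.87 m below the top edge, so y_c = 0.87 + 1.87 = 2.74 m and h_c = 2.74 × 0.726575 = 1.99082 m.
A = 0.75 × 3.74 = 2.805 m².
Resultant F = γ·h_c·A = 12.9492 × 1.99082 × 2.805 = 72.3116 kN.
I_c = b·h³/12 = 0.75 × 3.74³/12 = 3.2696 m⁴.
Centre of pressure: y_p = y_c + I_c/(y_c·A) = 2.74 + 3.2696/(2.74 × 2.805) = 2.74 + 0.425413 = 3.16541 m along the plane.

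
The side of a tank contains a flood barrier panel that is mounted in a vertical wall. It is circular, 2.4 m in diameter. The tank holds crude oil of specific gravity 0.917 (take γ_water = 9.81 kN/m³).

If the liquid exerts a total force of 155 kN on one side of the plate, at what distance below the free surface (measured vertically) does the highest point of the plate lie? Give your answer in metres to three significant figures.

γ = 0.917 × 9.81 = 8.99577 kN/m³.
A = π(1.2)² = 4.52389 m².
From F = γ·h_c·A, the centroid depth is h_c = 155/(8.99577 × 4.52389) = 3.80874 m.
The centroid is at the centre, 1.2 m below the top of the plate, so the highest point sits at h_top = 3.80874 − 1.2 = 2.60874 m below the surface.

d_top ≈ 2.61 m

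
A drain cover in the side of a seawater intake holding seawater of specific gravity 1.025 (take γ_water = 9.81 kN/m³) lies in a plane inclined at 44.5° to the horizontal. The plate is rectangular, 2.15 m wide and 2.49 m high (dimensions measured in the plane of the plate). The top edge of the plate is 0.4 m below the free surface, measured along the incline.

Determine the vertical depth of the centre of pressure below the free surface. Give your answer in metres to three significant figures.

h_p = 1.37 m

γ = 1.025 × 9.81 = 10.05525 kN/m³.
Let θ = 44.5° be the plate's angle to the horizontal; measure y along the incline from where the plane meets the free surface. Vertical depth h = y·sinθ with sinθ = 0.700909.
The centroid lies 2.49/2 = 1.245 m below the top edge, so y_c = 0.4 + 1.245 = 1.645 m and h_c = 1.645 × 0.700909 = 1.153 m.
A = 2.15 × 2.49 = 5.3535 m².
Resultant F = γ·h_c·A = 10.05525 × 1.153 × 5.3535 = 62.0669 kN.
I_c = b·h³/12 = 2.15 × 2.49³/12 = 2.76602 m⁴.
Centre of pressure: y_p = y_c + I_c/(y_c·A) = 1.645 + 2.76602/(1.645 × 5.3535) = 1.645 + 0.314088 = 1.95909 m along the plane.
Vertically, h_p = y_p·sinθ = 1.95909 × 0.700909 = 1.37314 m.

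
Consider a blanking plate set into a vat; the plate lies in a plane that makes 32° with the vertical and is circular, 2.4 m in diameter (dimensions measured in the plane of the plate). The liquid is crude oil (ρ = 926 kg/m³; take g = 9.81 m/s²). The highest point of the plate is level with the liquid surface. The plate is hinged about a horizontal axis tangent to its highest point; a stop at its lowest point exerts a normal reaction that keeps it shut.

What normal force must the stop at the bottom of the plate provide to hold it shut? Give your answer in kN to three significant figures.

P ≈ 26.1 kN

γ = ρg = 926 × 9.81 / 1000 = 9.08406 kN/m³.
The plate makes 32° with the vertical, i.e. θ = 90° − 32° = 58° to the horizontal. Measuring y along the incline from the free-surface line, vertical depth h = y·sinθ with sinθ = 0.848048.
The centroid is at the centre, 1.2 m below the top of the plate, so y_c = 1.2 m and h_c = 1.2 × 0.848048 = 1.01766 m.
A = π(1.2)² = 4.52389 m².
Resultant F = γ·h_c·A = 9.08406 × 1.01766 × 4.52389 = 41.821 kN.
I_c = πr⁴/4 = π × 1.2⁴/4 = 1.6286 m⁴.
Centre of pressure: y_p = y_c + I_c/(y_c·A) = 1.2 + 1.6286/(1.2 × 4.52389) = 1.2 + 0.3 = 1.5 m along the plane.
The resultant acts 1.2 + 0.3 = 1.5 m (along the plate) below the hinge at the top edge, so the moment about the hinge is M = F × 1.5 = 41.821 × 1.5 = 62.7315 kN·m.
A normal force at the bottom, 2.4 m from the hinge, must supply this moment: P = 62.7315/2.4 = 26.1381 kN.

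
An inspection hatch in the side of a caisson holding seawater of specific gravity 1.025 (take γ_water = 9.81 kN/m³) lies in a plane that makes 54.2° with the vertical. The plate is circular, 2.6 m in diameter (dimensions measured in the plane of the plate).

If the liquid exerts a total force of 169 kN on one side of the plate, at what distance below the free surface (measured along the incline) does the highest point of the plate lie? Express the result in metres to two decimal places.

γ = 1.025 × 9.81 = 10.05525 kN/m³.
A = π(1.3)² = 5.30929 m².
From F = γ·h_c·A, the centroid depth is h_c = 169/(10.05525 × 5.30929) = 3.16561 m.
The plate makes 54.2° with the vertical, i.e. θ = 90° − 54.2° = 35.8° to the horizontal. Measuring y along the incline from the free-surface line, vertical depth h = y·sinθ with sinθ = 0.584958.
Along the incline, y_c = h_c/sinθ = 3.16561/0.584958 = 5.41169 m.
The centroid is at the centre, 1.3 m below the top of the plate, so the highest point sits at y_top = 5.41169 − 1.3 = 4.11169 m along the incline.

y_top ≈ 4.11 m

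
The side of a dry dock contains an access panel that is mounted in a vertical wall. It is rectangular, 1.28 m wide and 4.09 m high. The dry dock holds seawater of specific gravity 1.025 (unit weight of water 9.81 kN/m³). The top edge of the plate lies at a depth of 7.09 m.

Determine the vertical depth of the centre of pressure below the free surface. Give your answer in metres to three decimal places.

h_p = 9.288 m

γ = 1.025 × 9.81 = 10.05525 kN/m³.
The centroid lies 4.09/2 = 2.045 m below the top edge, so the centroid depth is h_c = 7.09 + 2.045 = 9.135 m.
A = 1.28 × 4.09 = 5.2352 m².
Resultant F = γ·h_c·A = 10.05525 × 9.135 × 5.2352 = 480.878 kN.
I_c = b·h³/12 = 1.28 × 4.09³/12 = 7.29791 m⁴.
Centre of pressure: y_p = y_c + I_c/(y_c·A) = 9.135 + 7.29791/(9.135 × 5.2352) = 9.135 + 0.152601 = 9.2876 m along the plane.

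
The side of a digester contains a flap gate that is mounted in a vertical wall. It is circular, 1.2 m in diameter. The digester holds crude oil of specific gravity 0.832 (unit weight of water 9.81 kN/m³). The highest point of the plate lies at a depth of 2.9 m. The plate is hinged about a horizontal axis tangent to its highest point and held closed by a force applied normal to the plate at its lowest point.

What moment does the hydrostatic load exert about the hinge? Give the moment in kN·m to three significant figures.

M ≈ 20.2 kN·m

γ = 0.832 × 9.81 = 8.16192 kN/m³.
The centroid is at the centre, 0.6 m below the top of the plate, so the centroid depth is h_c = 2.9 + 0.6 = 3.5 m.
A = π(0.6)² = 1.13097 m².
Resultant F = γ·h_c·A = 8.16192 × 3.5 × 1.13097 = 32.3081 kN.
I_c = πr⁴/4 = π × 0.6⁴/4 = 0.101788 m⁴.
Centre of pressure: y_p = y_c + I_c/(y_c·A) = 3.5 + 0.101788/(3.5 × 1.13097) = 3.5 + 0.0257145 = 3.52571 m along the plane.
The resultant acts 0.6 + 0.0257145 = 0.625714 m (along the plate) below the hinge at the top edge, so the moment about the hinge is M = F × 0.625714 = 32.3081 × 0.625714 = 20.2156 kN·m.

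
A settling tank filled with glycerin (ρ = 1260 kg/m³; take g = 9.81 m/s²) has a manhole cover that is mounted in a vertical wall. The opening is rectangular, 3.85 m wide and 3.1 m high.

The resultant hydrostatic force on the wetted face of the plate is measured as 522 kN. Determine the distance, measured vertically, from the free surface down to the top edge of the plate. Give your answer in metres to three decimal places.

γ = ρg = 1260 × 9.81 / 1000 = 12.3606 kN/m³.
A = 3.85 × 3.1 = 11.935 m².
From F = γ·h_c·A, the centroid depth is h_c = 522/(12.3606 × 11.935) = 3.53841 m.
The centroid lies 3.1/2 = 1.55 m below the top edge, so the top edge sits at h_top = 3.53841 − 1.55 = 1.98841 m below the surface.

d_top ≈ 1.988 m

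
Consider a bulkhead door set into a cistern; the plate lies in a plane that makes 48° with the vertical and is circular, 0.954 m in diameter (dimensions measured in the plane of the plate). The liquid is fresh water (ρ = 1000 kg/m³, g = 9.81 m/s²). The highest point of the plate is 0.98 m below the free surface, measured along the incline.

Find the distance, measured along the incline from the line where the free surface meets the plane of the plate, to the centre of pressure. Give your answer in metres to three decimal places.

γ = ρg = 1000 × 9.81 = 9810 N/m³ = 9.81 kN/m³.
The plate makes 48° with the vertical, i.e. θ = 90° − 48° = 42° to the horizontal. Measuring y along the incline from the free-surface line, vertical depth h = y·sinθ with sinθ = 0.669131.
The centroid is at the centre, 0.477 m below the top of the plate, so y_c = 0.98 + 0.477 = 1.457 m and h_c = 1.457 × 0.669131 = 0.974924 m.
A = π(0.477)² = 0.714803 m².
Resultant F = γ·h_c·A = 9.81 × 0.974924 × 0.714803 = 6.83638 kN.
I_c = πr⁴/4 = π × 0.477⁴/4 = 0.0406596 m⁴.
Centre of pressure: y_p = y_c + I_c/(y_c·A) = 1.457 + 0.0406596/(1.457 × 0.714803) = 1.457 + 0.0390407 = 1.49604 m along the plane.

y_p = 1.496 m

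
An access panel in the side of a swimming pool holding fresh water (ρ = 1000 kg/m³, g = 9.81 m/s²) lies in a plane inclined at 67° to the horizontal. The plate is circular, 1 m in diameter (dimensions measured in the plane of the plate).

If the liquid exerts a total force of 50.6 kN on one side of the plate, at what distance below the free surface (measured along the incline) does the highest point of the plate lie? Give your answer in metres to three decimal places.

y_top ≈ 6.635 m

γ = ρg = 1000 × 9.81 = 9810 N/m³ = 9.81 kN/m³.
A = π(0.5)² = 0.785398 m².
From F = γ·h_c·A, the centroid depth is h_c = 50.6/(9.81 × 0.785398) = 6.56737 m.
Let θ = 67° be the plate's angle to the horizontal; measure y along the incline from where the plane meets the free surface. Vertical depth h = y·sinθ with sinθ = 0.920505.
Along the incline, y_c = h_c/sinθ = 6.56737/0.920505 = 7.13453 m.
The centroid is at the centre, 0.5 m below the top of the plate, so the highest point sits at y_top = 7.13453 − 0.5 = 6.63453 m along the incline.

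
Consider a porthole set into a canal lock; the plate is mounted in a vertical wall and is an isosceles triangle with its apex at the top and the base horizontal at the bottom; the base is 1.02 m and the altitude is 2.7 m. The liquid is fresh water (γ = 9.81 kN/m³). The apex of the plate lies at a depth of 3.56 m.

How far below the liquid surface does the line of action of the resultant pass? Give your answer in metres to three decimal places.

γ = 9.81 kN/m³.
With the apex up, the centroid sits 2h/3 = 2 × 2.7/3 = 1.8 m below the apex, so the centroid depth is h_c = 3.56 + 1.8 = 5.36 m.
A = ½ × 1.02 × 2.7 = 1.377 m².
Resultant F = γ·h_c·A = 9.81 × 5.36 × 1.377 = 72.4049 kN.
I_c = b·h³/36 = 1.02 × 2.7³/36 = 0.557685 m⁴.
Centre of pressure: y_p = y_c + I_c/(y_c·A) = 5.36 + 0.557685/(5.36 × 1.377) = 5.36 + 0.0755597 = 5.43556 m along the plane.

h_p = 5.436 m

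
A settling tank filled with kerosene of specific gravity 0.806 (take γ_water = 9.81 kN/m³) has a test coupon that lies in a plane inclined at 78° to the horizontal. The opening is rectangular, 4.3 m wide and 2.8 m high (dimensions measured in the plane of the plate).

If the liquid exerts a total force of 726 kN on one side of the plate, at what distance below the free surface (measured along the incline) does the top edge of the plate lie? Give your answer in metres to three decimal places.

y_top ≈ 6.397 m

γ = 0.806 × 9.81 = 7.90686 kN/m³.
A = 4.3 × 2.8 = 12.04 m².
From F = γ·h_c·A, the centroid depth is h_c = 726/(7.90686 × 12.04) = 7.62616 m.
Let θ = 78° be the plate's angle to the horizontal; measure y along the incline from where the plane meets the free surface. Vertical depth h = y·sinθ with sinθ = 0.978148.
Along the incline, y_c = h_c/sinθ = 7.62616/0.978148 = 7.79653 m.
The centroid lies 2.8/2 = 1.4 m below the top edge, so the top edge sits at y_top = 7.79653 − 1.4 = 6.39653 m along the incline.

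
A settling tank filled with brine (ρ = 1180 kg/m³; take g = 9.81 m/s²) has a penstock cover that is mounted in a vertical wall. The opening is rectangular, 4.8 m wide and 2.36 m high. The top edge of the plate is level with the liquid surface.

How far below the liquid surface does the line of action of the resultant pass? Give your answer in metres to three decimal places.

γ = ρg = 1180 × 9.81 / 1000 = 11.5758 kN/m³.
The centroid lies 2.36/2 = 1.18 m below the top edge, so the centroid depth is h_c = 1.18 m.
A = 4.8 × 2.36 = 11.328 m².
Resultant F = γ·h_c·A = 11.5758 × 1.18 × 11.328 = 154.734 kN.
I_c = b·h³/12 = 4.8 × 2.36³/12 = 5.2577 m⁴.
Centre of pressure: y_p = y_c + I_c/(y_c·A) = 1.18 + 5.2577/(1.18 × 11.328) = 1.18 + 0.393333 = 1.57333 m along the plane.

h_p = 1.573 m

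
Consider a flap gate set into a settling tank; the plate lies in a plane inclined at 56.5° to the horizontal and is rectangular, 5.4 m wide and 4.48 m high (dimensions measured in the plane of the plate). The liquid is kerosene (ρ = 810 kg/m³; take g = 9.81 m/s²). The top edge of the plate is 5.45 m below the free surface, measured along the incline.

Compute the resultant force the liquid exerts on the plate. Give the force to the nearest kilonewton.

γ = ρg = 810 × 9.81 / 1000 = 7.9461 kN/m³.
Let θ = 56.5° be the plate's angle to the horizontal; measure y along the incline from where the plane meets the free surface. Vertical depth h = y·sinθ with sinθ = 0.833886.
The centroid lies 4.48/2 = 2.24 m below the top edge, so y_c = 5.45 + 2.24 = 7.69 m and h_c = 7.69 × 0.833886 = 6.41258 m.
A = 5.4 × 4.48 = 24.192 m².
Resultant F = γ·h_c·A = 7.9461 × 6.41258 × 24.192 = 1232.7 kN.

F ≈ 1233 kN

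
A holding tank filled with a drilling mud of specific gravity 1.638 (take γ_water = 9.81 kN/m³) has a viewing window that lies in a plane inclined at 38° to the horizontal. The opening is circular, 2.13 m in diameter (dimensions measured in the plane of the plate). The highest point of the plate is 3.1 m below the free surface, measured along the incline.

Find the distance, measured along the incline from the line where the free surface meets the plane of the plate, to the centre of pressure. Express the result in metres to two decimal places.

y_p = 4.23 m

γ = 1.638 × 9.81 = 16.06878 kN/m³.
Let θ = 38° be the plate's angle to the horizontal; measure y along the incline from where the plane meets the free surface. Vertical depth h = y·sinθ with sinθ = 0.615661.
The centroid is at the centre, 1.065 m below the top of the plate, so y_c = 3.1 + 1.065 = 4.165 m and h_c = 4.165 × 0.615661 = 2.56423 m.
A = π(1.065)² = 3.56327 m².
Resultant F = γ·h_c·A = 16.06878 × 2.56423 × 3.56327 = 146.821 kN.
I_c = πr⁴/4 = π × 1.065⁴/4 = 1.01039 m⁴.
Centre of pressure: y_p = y_c + I_c/(y_c·A) = 4.165 + 1.01039/(4.165 × 3.56327) = 4.165 + 0.0680809 = 4.23308 m along the plane.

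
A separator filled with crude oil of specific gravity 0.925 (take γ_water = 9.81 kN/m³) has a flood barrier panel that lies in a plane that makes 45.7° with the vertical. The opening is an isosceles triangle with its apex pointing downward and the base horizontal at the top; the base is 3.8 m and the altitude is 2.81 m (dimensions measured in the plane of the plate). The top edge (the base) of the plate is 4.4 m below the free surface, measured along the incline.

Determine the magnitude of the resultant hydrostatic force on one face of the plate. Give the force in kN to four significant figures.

F ≈ 180.6 kN

γ = 0.925 × 9.81 = 9.07425 kN/m³.
The plate makes 45.7° with the vertical, i.e. θ = 90° − 45.7° = 44.3° to the horizontal. Measuring y along the incline from the free-surface line, vertical depth h = y·sinθ with sinθ = 0.698415.
With the apex down, the centroid sits h/3 = 2.81/3 = 0.936667 m below the base (the top edge), so y_c = 4.4 + 0.936667 = 5.33667 m and h_c = 5.33667 × 0.698415 = 3.72721 m.
A = ½ × 3.8 × 2.81 = 5.339 m².
Resultant F = γ·h_c·A = 9.07425 × 3.72721 × 5.339 = 180.574 kN.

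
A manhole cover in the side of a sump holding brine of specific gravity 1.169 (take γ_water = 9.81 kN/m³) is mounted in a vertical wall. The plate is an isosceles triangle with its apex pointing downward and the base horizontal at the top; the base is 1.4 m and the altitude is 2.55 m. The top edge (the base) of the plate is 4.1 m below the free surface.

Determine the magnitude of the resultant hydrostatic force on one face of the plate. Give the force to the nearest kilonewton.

γ = 1.169 × 9.81 = 11.46789 kN/m³.
With the apex down, the centroid sits h/3 = 2.55/3 = 0.85 m below the base (the top edge), so the centroid depth is h_c = 4.1 + 0.85 = 4.95 m.
A = ½ × 1.4 × 2.55 = 1.785 m².
Resultant F = γ·h_c·A = 11.46789 × 4.95 × 1.785 = 101.327 kN.

F ≈ 101 kN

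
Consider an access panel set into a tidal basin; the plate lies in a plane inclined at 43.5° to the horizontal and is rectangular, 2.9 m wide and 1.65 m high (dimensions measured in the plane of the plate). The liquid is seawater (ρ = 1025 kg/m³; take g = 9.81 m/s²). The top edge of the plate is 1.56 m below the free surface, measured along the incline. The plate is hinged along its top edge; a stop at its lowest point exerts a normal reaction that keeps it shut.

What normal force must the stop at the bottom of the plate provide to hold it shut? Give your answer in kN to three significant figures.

γ = ρg = 1025 × 9.81 / 1000 = 10.05525 kN/m³.
Let θ = 43.5° be the plate's angle to the horizontal; measure y along the incline from where the plane meets the free surface. Vertical depth h = y·sinθ with sinθ = 0.688355.
The centroid lies 1.65/2 = 0.825 m below the top edge, so y_c = 1.56 + 0.825 = 2.385 m and h_c = 2.385 × 0.688355 = 1.64173 m.
A = 2.9 × 1.65 = 4.785 m².
Resultant F = γ·h_c·A = 10.05525 × 1.64173 × 4.785 = 78.9908 kN.
I_c = b·h³/12 = 2.9 × 1.65³/12 = 1.0856 m⁴.
Centre of pressure: y_p = y_c + I_c/(y_c·A) = 2.385 + 1.0856/(2.385 × 4.785) = 2.385 + 0.0951261 = 2.48013 m along the plane.
The resultant acts 0.825 + 0.0951261 = 0.920126 m (along the plate) below the hinge at the top edge, so the moment about the hinge is M = F × 0.920126 = 78.9908 × 0.920126 = 72.6815 kN·m.
A normal force at the bottom, 1.65 m from the hinge, must supply this moment: P = 72.6815/1.65 = 44.0494 kN.

P ≈ 44.0 kN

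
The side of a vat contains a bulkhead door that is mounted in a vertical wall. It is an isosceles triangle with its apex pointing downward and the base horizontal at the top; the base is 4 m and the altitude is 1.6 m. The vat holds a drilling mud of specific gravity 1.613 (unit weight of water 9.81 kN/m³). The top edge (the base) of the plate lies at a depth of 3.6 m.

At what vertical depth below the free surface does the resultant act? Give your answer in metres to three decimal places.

γ = 1.613 × 9.81 = 15.82353 kN/m³.
With the apex down, the centroid sits h/3 = 1.6/3 = 0.533333 m below the base (the top edge), so the centroid depth is h_c = 3.6 + 0.533333 = 4.13333 m.
A = ½ × 4 × 1.6 = 3.2 m².
Resultant F = γ·h_c·A = 15.82353 × 4.13333 × 3.2 = 209.292 kN.
I_c = b·h³/36 = 4 × 1.6³/36 = 0.455111 m⁴.
Centre of pressure: y_p = y_c + I_c/(y_c·A) = 4.13333 + 0.455111/(4.13333 × 3.2) = 4.13333 + 0.0344086 = 4.16774 m along the plane.

h_p = 4.168 m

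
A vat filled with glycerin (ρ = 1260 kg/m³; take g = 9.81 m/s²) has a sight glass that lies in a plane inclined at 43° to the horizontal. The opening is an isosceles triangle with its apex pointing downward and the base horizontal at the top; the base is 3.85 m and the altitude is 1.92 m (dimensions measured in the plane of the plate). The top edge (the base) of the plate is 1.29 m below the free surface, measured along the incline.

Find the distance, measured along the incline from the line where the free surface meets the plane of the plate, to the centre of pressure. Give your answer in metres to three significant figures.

y_p = 2.04 m

γ = ρg = 1260 × 9.81 / 1000 = 12.3606 kN/m³.
Let θ = 43° be the plate's angle to the horizontal; measure y along the incline from where the plane meets the free surface. Vertical depth h = y·sinθ with sinθ = 0.681998.
With the apex down, the centroid sits h/3 = 1.92/3 = 0.64 m below the base (the top edge), so y_c = 1.29 + 0.64 = 1.93 m and h_c = 1.93 × 0.681998 = 1.31626 m.
A = ½ × 3.85 × 1.92 = 3.696 m².
Resultant F = γ·h_c·A = 12.3606 × 1.31626 × 3.696 = 60.133 kN.
I_c = b·h³/36 = 3.85 × 1.92³/36 = 0.756941 m⁴.
Centre of pressure: y_p = y_c + I_c/(y_c·A) = 1.93 + 0.756941/(1.93 × 3.696) = 1.93 + 0.106114 = 2.03611 m along the plane.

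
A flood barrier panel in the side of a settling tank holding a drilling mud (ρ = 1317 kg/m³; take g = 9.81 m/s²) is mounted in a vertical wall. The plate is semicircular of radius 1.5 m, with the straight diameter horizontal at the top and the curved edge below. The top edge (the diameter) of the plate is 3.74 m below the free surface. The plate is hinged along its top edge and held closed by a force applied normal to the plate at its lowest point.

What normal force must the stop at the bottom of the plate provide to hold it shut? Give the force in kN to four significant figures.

γ = ρg = 1317 × 9.81 / 1000 = 12.91977 kN/m³.
The centroid of a semicircle lies 4r/(3π) = 0.63662 m from the diameter, here below the top edge, so the centroid depth is h_c = 3.74 + 0.63662 = 4.37662 m.
A = πr²/2 = π × 1.5²/2 = 3.53429 m².
Resultant F = γ·h_c·A = 12.91977 × 4.37662 × 3.53429 = 199.846 kN.
I_c = (π/8 − 8/(9π))·r⁴ = 0.109757 × 1.5⁴ = 0.555645 m⁴.
Centre of pressure: y_p = y_c + I_c/(y_c·A) = 4.37662 + 0.555645/(4.37662 × 3.53429) = 4.37662 + 0.0359217 = 4.41254 m along the plane.
The resultant acts 0.63662 + 0.0359217 = 0.672542 m (along the plate) below the hinge at the top edge, so the moment about the hinge is M = F × 0.672542 = 199.846 × 0.672542 = 134.405 kN·m.
A normal force at the bottom, 1.5 m from the hinge, must supply this moment: P = 134.405/1.5 = 89.6033 kN.

P ≈ 89.60 kN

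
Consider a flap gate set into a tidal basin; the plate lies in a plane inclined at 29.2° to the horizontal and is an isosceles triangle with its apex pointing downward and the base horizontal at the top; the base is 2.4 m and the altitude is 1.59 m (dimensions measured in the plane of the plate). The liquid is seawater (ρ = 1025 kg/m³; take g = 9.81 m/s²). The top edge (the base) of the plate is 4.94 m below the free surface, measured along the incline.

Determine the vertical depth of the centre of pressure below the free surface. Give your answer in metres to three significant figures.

γ = ρg = 1025 × 9.81 / 1000 = 10.05525 kN/m³.
Let θ = 29.2° be the plate's angle to the horizontal; measure y along the incline from where the plane meets the free surface. Vertical depth h = y·sinθ with sinθ = 0.487860.
With the apex down, the centroid sits h/3 = 1.59/3 = 0.53 m below the base (the top edge), so y_c = 4.94 + 0.53 = 5.47 m and h_c = 5.47 × 0.487860 = 2.66859 m.
A = ½ × 2.4 × 1.59 = 1.908 m².
Resultant F = γ·h_c·A = 10.05525 × 2.66859 × 1.908 = 51.198 kN.
I_c = b·h³/36 = 2.4 × 1.59³/36 = 0.267979 m⁴.
Centre of pressure: y_p = y_c + I_c/(y_c·A) = 5.47 + 0.267979/(5.47 × 1.908) = 5.47 + 0.0256765 = 5.49568 m along the plane.
Vertically, h_p = y_p·sinθ = 5.49568 × 0.487860 = 2.68112 m.

h_p = 2.68 m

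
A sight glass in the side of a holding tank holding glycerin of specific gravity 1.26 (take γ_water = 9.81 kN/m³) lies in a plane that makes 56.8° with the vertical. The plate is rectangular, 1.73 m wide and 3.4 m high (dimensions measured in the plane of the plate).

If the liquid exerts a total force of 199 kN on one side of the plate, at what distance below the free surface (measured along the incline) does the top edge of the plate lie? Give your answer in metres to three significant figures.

γ = 1.26 × 9.81 = 12.3606 kN/m³.
A = 1.73 × 3.4 = 5.882 m².
From F = γ·h_c·A, the centroid depth is h_c = 199/(12.3606 × 5.882) = 2.73709 m.
The plate makes 56.8° with the vertical, i.e. θ = 90° − 56.8° = 33.2° to the horizontal. Measuring y along the incline from the free-surface line, vertical depth h = y·sinθ with sinθ = 0.547563.
Along the incline, y_c = h_c/sinθ = 2.73709/0.547563 = 4.99868 m.
The centroid lies 3.4/2 = 1.7 m below the top edge, so the top edge sits at y_top = 4.99868 − 1.7 = 3.29868 m along the incline.

y_top ≈ 3.30 m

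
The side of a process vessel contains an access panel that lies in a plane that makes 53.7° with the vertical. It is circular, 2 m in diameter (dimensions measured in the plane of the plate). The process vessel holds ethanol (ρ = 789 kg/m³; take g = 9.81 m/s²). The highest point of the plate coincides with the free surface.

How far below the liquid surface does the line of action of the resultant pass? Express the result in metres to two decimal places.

γ = ρg = 789 × 9.81 / 1000 = 7.74009 kN/m³.
The plate makes 53.7° with the vertical, i.e. θ = 90° − 53.7° = 36.3° to the horizontal. Measuring y along the incline from the free-surface line, vertical depth h = y·sinθ with sinθ = 0.592013.
The centroid is at the centre, 1 m below the top of the plate, so y_c = 1 m and h_c = 1 × 0.592013 = 0.592013 m.
A = π(1)² = 3.14159 m².
Resultant F = γ·h_c·A = 7.74009 × 0.592013 × 3.14159 = 14.3955 kN.
I_c = πr⁴/4 = π × 1⁴/4 = 0.785398 m⁴.
Centre of pressure: y_p = y_c + I_c/(y_c·A) = 1 + 0.785398/(1 × 3.14159) = 1 + 0.25 = 1.25 m along the plane.
Vertically, h_p = y_p·sinθ = 1.25 × 0.592013 = 0.740016 m.

h_p = 0.74 m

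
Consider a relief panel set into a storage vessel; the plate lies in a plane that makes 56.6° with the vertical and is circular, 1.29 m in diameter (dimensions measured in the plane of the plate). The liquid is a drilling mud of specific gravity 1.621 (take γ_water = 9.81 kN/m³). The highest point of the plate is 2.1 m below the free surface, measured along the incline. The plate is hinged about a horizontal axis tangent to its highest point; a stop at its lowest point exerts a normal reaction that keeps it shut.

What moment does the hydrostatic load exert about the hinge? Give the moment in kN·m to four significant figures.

γ = 1.621 × 9.81 = 15.90201 kN/m³.
The plate makes 56.6° with the vertical, i.e. θ = 90° − 56.6° = 33.4° to the horizontal. Measuring y along the incline from the free-surface line, vertical depth h = y·sinθ with sinθ = 0.550481.
The centroid is at the centre, 0.645 m below the top of the plate, so y_c = 2.1 + 0.645 = 2.745 m and h_c = 2.745 × 0.550481 = 1.51107 m.
A = π(0.645)² = 1.30698 m².
Resultant F = γ·h_c·A = 15.90201 × 1.51107 × 1.30698 = 31.4055 kN.
I_c = πr⁴/4 = π × 0.645⁴/4 = 0.135934 m⁴.
Centre of pressure: y_p = y_c + I_c/(y_c·A) = 2.745 + 0.135934/(2.745 × 1.30698) = 2.745 + 0.0378893 = 2.78289 m along the plane.
The resultant acts 0.645 + 0.0378893 = 0.682889 m (along the plate) below the hinge at the top edge, so the moment about the hinge is M = F × 0.682889 = 31.4055 × 0.682889 = 21.4465 kN·m.

M ≈ 21.45 kN·m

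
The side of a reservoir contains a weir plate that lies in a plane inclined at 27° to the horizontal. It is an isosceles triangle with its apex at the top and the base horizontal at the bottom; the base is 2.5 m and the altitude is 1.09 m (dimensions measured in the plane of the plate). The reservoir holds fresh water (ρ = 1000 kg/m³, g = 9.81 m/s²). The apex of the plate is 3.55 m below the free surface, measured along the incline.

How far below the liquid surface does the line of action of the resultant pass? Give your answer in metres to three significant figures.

γ = ρg = 1000 × 9.81 = 9810 N/m³ = 9.81 kN/m³.
Let θ = 27° be the plate's angle to the horizontal; measure y along the incline from where the plane meets the free surface. Vertical depth h = y·sinθ with sinθ = 0.453990.
With the apex up, the centroid sits 2h/3 = 2 × 1.09/3 = 0.726667 m below the apex, so y_c = 3.55 + 0.726667 = 4.27667 m and h_c = 4.27667 × 0.453990 = 1.94157 m.
A = ½ × 2.5 × 1.09 = 1.3625 m².
Resultant F = γ·h_c·A = 9.81 × 1.94157 × 1.3625 = 25.9513 kN.
I_c = b·h³/36 = 2.5 × 1.09³/36 = 0.0899326 m⁴.
Centre of pressure: y_p = y_c + I_c/(y_c·A) = 4.27667 + 0.0899326/(4.27667 × 1.3625) = 4.27667 + 0.0154339 = 4.2921 m along the plane.
Vertically, h_p = y_p·sinθ = 4.2921 × 0.453990 = 1.94857 m.

h_p = 1.95 m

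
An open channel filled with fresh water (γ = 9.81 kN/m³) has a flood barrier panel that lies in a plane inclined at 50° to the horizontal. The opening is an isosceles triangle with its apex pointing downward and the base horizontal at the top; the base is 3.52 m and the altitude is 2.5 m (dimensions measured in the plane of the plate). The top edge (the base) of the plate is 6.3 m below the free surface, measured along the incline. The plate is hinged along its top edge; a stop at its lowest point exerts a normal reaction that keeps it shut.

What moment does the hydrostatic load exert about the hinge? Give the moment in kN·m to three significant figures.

M ≈ 208 kN·m

γ = 9.81 kN/m³.
Let θ = 50° be the plate's angle to the horizontal; measure y along the incline from where the plane meets the free surface. Vertical depth h = y·sinθ with sinθ = 0.766044.
With the apex down, the centroid sits h/3 = 2.5/3 = 0.833333 m below the base (the top edge), so y_c = 6.3 + 0.833333 = 7.13333 m and h_c = 7.13333 × 0.766044 = 5.46444 m.
A = ½ × 3.52 × 2.5 = 4.4 m².
Resultant F = γ·h_c·A = 9.81 × 5.46444 × 4.4 = 235.867 kN.
I_c = b·h³/36 = 3.52 × 2.5³/36 = 1.52778 m⁴.
Centre of pressure: y_p = y_c + I_c/(y_c·A) = 7.13333 + 1.52778/(7.13333 × 4.4) = 7.13333 + 0.0486761 = 7.18201 m along the plane.
The resultant acts 0.833333 + 0.0486761 = 0.882009 m (along the plate) below the hinge at the top edge, so the moment about the hinge is M = F × 0.882009 = 235.867 × 0.882009 = 208.037 kN·m.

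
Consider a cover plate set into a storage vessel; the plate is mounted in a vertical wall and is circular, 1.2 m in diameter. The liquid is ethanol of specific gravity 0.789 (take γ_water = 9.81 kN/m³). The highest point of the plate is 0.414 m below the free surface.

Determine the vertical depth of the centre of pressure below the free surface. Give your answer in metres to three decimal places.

γ = 0.789 × 9.81 = 7.74009 kN/m³.
The centroid is at the centre, 0.6 m below the top of the plate, so the centroid depth is h_c = 0.414 + 0.6 = 1.014 m.
A = π(0.6)² = 1.13097 m².
Resultant F = γ·h_c·A = 7.74009 × 1.014 × 1.13097 = 8.87636 kN.
I_c = πr⁴/4 = π × 0.6⁴/4 = 0.101788 m⁴.
Centre of pressure: y_p = y_c + I_c/(y_c·A) = 1.014 + 0.101788/(1.014 × 1.13097) = 1.014 + 0.088758 = 1.10276 m along the plane.

h_p = 1.103 m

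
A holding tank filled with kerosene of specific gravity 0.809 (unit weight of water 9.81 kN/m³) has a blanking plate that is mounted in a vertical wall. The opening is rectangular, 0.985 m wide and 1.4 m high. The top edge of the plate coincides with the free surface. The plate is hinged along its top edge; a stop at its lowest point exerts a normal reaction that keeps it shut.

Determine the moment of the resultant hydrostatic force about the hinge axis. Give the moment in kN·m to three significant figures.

γ = 0.809 × 9.81 = 7.93629 kN/m³.
The centroid lies 1.4/2 = 0.7 m below the top edge, so the centroid depth is h_c = 0.7 m.
A = 0.985 × 1.4 = 1.379 m².
Resultant F = γ·h_c·A = 7.93629 × 0.7 × 1.379 = 7.6609 kN.
I_c = b·h³/12 = 0.985 × 1.4³/12 = 0.225237 m⁴.
Centre of pressure: y_p = y_c + I_c/(y_c·A) = 0.7 + 0.225237/(0.7 × 1.379) = 0.7 + 0.233334 = 0.933334 m along the plane.
The resultant acts 0.7 + 0.233334 = 0.933334 m (along the plate) below the hinge at the top edge, so the moment about the hinge is M = F × 0.933334 = 7.6609 × 0.933334 = 7.15018 kN·m.

M ≈ 7.15 kN·m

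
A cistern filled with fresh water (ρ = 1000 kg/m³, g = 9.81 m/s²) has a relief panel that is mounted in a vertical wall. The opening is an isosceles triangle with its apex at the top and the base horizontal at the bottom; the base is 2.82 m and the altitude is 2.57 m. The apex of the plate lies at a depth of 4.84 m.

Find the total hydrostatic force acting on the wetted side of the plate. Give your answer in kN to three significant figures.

γ = ρg = 1000 × 9.81 = 9810 N/m³ = 9.81 kN/m³.
With the apex up, the centroid sits 2h/3 = 2 × 2.57/3 = 1.71333 m below the apex, so the centroid depth is h_c = 4.84 + 1.71333 = 6.55333 m.
A = ½ × 2.82 × 2.57 = 3.6237 m².
Resultant F = γ·h_c·A = 9.81 × 6.55333 × 3.6237 = 232.961 kN.

F ≈ 233 kN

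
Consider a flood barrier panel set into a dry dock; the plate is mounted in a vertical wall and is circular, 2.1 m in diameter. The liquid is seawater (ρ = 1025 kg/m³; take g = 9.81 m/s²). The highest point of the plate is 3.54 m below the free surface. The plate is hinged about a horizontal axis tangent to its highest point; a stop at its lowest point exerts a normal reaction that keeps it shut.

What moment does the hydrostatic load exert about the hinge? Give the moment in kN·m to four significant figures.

γ = ρg = 1025 × 9.81 / 1000 = 10.05525 kN/m³.
The centroid is at the centre, 1.05 m below the top of the plate, so the centroid depth is h_c = 3.54 + 1.05 = 4.59 m.
A = π(1.05)² = 3.46361 m².
Resultant F = γ·h_c·A = 10.05525 × 4.59 × 3.46361 = 159.858 kN.
I_c = πr⁴/4 = π × 1.05⁴/4 = 0.954656 m⁴.
Centre of pressure: y_p = y_c + I_c/(y_c·A) = 4.59 + 0.954656/(4.59 × 3.46361) = 4.59 + 0.0600489 = 4.65005 m along the plane.
The resultant acts 1.05 + 0.0600489 = 1.11005 m (along the plate) below the hinge at the top edge, so the moment about the hinge is M = F × 1.11005 = 159.858 × 1.11005 = 177.45 kN·m.

M ≈ 177.5 kN·m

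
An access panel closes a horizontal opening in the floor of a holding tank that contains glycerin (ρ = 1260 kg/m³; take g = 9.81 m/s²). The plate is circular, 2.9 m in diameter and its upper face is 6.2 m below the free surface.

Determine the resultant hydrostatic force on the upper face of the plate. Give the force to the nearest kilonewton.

γ = ρg = 1260 × 9.81 / 1000 = 12.3606 kN/m³.
The plate is horizontal, so pressure is uniform at p = γ·h = 12.3606 × 6.2 = 76.6357 kN/m².
A = π(1.45)² = 6.6052 m².
F = p·A = 76.6357 × 6.6052 = 506.194 kN.

F ≈ 506 kN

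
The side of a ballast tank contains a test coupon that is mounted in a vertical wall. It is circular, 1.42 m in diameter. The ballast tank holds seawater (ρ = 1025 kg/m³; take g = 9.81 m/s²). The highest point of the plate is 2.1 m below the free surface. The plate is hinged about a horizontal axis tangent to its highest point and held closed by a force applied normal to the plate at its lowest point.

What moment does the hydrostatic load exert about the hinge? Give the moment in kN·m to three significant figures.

M ≈ 33.8 kN·m

γ = ρg = 1025 × 9.81 / 1000 = 10.05525 kN/m³.
The centroid is at the centre, 0.71 m below the top of the plate, so the centroid depth is h_c = 2.1 + 0.71 = 2.81 m.
A = π(0.71)² = 1.58368 m².
Resultant F = γ·h_c·A = 10.05525 × 2.81 × 1.58368 = 44.7473 kN.
I_c = πr⁴/4 = π × 0.71⁴/4 = 0.199583 m⁴.
Centre of pressure: y_p = y_c + I_c/(y_c·A) = 2.81 + 0.199583/(2.81 × 1.58368) = 2.81 + 0.0448487 = 2.85485 m along the plane.
The resultant acts 0.71 + 0.0448487 = 0.754849 m (along the plate) below the hinge at the top edge, so the moment about the hinge is M = F × 0.754849 = 44.7473 × 0.754849 = 33.7775 kN·m.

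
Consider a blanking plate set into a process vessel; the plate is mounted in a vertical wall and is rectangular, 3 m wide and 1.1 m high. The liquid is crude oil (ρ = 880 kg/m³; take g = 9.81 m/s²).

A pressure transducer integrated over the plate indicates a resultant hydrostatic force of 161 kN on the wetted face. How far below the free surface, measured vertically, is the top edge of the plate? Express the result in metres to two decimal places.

γ = ρg = 880 × 9.81 / 1000 = 8.6328 kN/m³.
A = 3 × 1.1 = 3.3 m².
From F = γ·h_c·A, the centroid depth is h_c = 161/(8.6328 × 3.3) = 5.65145 m.
The centroid lies 1.1/2 = 0.55 m below the top edge, so the top edge sits at h_top = 5.65145 − 0.55 = 5.10145 m below the surface.

d_top ≈ 5.10 m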